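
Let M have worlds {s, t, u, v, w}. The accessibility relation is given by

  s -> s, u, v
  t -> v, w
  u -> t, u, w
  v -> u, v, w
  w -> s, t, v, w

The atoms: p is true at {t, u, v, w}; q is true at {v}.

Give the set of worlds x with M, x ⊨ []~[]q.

s: successors {s, u, v}; ~[]q there: s:T, u:T, v:T. ✓
t: successors {v, w}; ~[]q there: v:T, w:T. ✓
u: successors {t, u, w}; ~[]q there: t:T, u:T, w:T. ✓
v: successors {u, v, w}; ~[]q there: u:T, v:T, w:T. ✓
w: successors {s, t, v, w}; ~[]q there: s:T, t:T, v:T, w:T. ✓

{s, t, u, v, w}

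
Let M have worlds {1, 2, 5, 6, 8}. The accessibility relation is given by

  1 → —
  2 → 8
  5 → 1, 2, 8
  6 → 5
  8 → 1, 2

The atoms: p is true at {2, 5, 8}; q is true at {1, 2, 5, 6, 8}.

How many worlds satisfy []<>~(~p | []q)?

1: no successors, so []<>~(~p | []q) holds vacuously. ✓
2: successors {8}; <>~(~p | []q) there: 8:F. ✗
5: successors {1, 2, 8}; <>~(~p | []q) there: 1:F, 2:F, 8:F. ✗
6: successors {5}; <>~(~p | []q) there: 5:F. ✗
8: successors {1, 2}; <>~(~p | []q) there: 1:F, 2:F. ✗
Satisfying worlds: {1}.

1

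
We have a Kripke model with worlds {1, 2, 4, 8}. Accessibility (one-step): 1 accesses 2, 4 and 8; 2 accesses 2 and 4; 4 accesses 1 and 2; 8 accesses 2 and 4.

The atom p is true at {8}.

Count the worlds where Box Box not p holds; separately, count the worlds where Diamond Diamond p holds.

For Box Box not p:
1: successors {2, 4, 8}; Box not p there: 2:T, 4:T, 8:T. ✓
2: successors {2, 4}; Box not p there: 2:T, 4:T. ✓
4: successors {1, 2}; Box not p there: 1:F, 2:T. ✗
8: successors {2, 4}; Box not p there: 2:T, 4:T. ✓
— 3 worlds.
For Diamond Diamond p:
1: successors {2, 4, 8}; Diamond p there: 2:F, 4:F, 8:F. ✗
2: successors {2, 4}; Diamond p there: 2:F, 4:F. ✗
4: successors {1, 2}; Diamond p there: 1:T, 2:F. ✓
8: successors {2, 4}; Diamond p there: 2:F, 4:F. ✗
— 1 world.

3 and 1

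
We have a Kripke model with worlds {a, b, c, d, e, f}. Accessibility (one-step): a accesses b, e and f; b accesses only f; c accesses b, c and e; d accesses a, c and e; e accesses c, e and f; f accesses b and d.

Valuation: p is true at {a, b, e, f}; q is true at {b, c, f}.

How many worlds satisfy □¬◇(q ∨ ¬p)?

0

a: successors {b, e, f}; ¬◇(q ∨ ¬p) there: b:F, e:F, f:F. ✗
b: successors {f}; ¬◇(q ∨ ¬p) there: f:F. ✗
c: successors {b, c, e}; ¬◇(q ∨ ¬p) there: b:F, c:F, e:F. ✗
d: successors {a, c, e}; ¬◇(q ∨ ¬p) there: a:F, c:F, e:F. ✗
e: successors {c, e, f}; ¬◇(q ∨ ¬p) there: c:F, e:F, f:F. ✗
f: successors {b, d}; ¬◇(q ∨ ¬p) there: b:F, d:F. ✗
Satisfying worlds: ∅.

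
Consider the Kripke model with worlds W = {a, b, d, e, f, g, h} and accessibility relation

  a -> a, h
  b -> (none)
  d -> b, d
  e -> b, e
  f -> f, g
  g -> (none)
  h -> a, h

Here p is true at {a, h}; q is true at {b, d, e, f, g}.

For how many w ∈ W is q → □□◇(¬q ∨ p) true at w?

4

a: q is F, □□◇(¬q ∨ p) is T. ✓
b: q is T, □□◇(¬q ∨ p) is T. ✓
d: q is T, □□◇(¬q ∨ p) is F. ✗
e: q is T, □□◇(¬q ∨ p) is F. ✗
f: q is T, □□◇(¬q ∨ p) is F. ✗
g: q is T, □□◇(¬q ∨ p) is T. ✓
h: q is F, □□◇(¬q ∨ p) is T. ✓
Satisfying worlds: {a, b, g, h}.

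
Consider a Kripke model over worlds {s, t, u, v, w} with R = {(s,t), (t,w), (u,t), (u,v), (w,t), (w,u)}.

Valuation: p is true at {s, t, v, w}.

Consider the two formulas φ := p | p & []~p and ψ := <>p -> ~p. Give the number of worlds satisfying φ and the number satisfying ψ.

For p | p & []~p:
s: p is T, p & []~p is F. ✓
t: p is T, p & []~p is F. ✓
u: p is F, p & []~p is F. ✗
v: p is T, p & []~p is T. ✓
w: p is T, p & []~p is F. ✓
— 4 worlds.
For <>p -> ~p:
s: <>p is T, ~p is F. ✗
t: <>p is T, ~p is F. ✗
u: <>p is T, ~p is T. ✓
v: <>p is F, ~p is F. ✓
w: <>p is T, ~p is F. ✗
— 2 worlds.

4 and 2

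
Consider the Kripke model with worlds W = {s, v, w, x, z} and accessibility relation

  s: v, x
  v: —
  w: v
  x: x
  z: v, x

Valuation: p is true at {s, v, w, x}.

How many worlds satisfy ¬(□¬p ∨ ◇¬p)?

s: □¬p ∨ ◇¬p is F. ✓
v: □¬p ∨ ◇¬p is T. ✗
w: □¬p ∨ ◇¬p is F. ✓
x: □¬p ∨ ◇¬p is F. ✓
z: □¬p ∨ ◇¬p is F. ✓
Satisfying worlds: {s, w, x, z}.

4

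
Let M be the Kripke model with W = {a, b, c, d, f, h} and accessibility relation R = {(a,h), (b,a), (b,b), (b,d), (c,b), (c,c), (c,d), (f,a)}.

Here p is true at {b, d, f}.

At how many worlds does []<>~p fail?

3

a: successors {h}; <>~p there: h:F. ✗
b: successors {a, b, d}; <>~p there: a:T, b:T, d:F. ✗
c: successors {b, c, d}; <>~p there: b:T, c:T, d:F. ✗
d: no successors, so []<>~p holds vacuously. ✓
f: successors {a}; <>~p there: a:T. ✓
h: no successors, so []<>~p holds vacuously. ✓
Satisfying worlds: {d, f, h}.
So []<>~p fails at the other 3 worlds.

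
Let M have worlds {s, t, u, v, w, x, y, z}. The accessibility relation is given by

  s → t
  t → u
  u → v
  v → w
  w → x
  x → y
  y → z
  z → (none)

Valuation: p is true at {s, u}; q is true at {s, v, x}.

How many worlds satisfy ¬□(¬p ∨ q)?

s: □(¬p ∨ q) is T. ✗
t: □(¬p ∨ q) is F. ✓
u: □(¬p ∨ q) is T. ✗
v: □(¬p ∨ q) is T. ✗
w: □(¬p ∨ q) is T. ✗
x: □(¬p ∨ q) is T. ✗
y: □(¬p ∨ q) is T. ✗
z: □(¬p ∨ q) is T. ✗
Satisfying worlds: {t}.

1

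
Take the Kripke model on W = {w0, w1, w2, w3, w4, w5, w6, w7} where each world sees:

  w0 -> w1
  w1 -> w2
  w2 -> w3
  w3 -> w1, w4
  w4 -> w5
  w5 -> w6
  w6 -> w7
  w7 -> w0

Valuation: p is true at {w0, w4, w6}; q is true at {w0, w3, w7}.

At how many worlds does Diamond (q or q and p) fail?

5

w0: successors {w1}; q or q and p there: w1:F. ✗
w1: successors {w2}; q or q and p there: w2:F. ✗
w2: successors {w3}; q or q and p there: w3:T. ✓
w3: successors {w1, w4}; q or q and p there: w1:F, w4:F. ✗
w4: successors {w5}; q or q and p there: w5:F. ✗
w5: successors {w6}; q or q and p there: w6:F. ✗
w6: successors {w7}; q or q and p there: w7:T. ✓
w7: successors {w0}; q or q and p there: w0:T. ✓
Satisfying worlds: {w2, w6, w7}.
So Diamond (q or q and p) fails at the other 5 worlds.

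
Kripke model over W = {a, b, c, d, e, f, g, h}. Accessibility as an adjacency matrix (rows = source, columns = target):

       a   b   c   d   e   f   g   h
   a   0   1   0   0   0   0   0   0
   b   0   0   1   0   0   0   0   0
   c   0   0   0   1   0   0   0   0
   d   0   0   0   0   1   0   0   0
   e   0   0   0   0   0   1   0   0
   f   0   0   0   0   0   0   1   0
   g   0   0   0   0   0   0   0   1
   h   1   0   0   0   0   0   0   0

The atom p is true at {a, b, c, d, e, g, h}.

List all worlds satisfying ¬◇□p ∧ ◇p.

{d}

a: ¬◇□p is F, ◇p is T. ✗
b: ¬◇□p is F, ◇p is T. ✗
c: ¬◇□p is F, ◇p is T. ✗
d: ¬◇□p is T, ◇p is T. ✓
e: ¬◇□p is F, ◇p is F. ✗
f: ¬◇□p is F, ◇p is T. ✗
g: ¬◇□p is F, ◇p is T. ✗
h: ¬◇□p is F, ◇p is T. ✗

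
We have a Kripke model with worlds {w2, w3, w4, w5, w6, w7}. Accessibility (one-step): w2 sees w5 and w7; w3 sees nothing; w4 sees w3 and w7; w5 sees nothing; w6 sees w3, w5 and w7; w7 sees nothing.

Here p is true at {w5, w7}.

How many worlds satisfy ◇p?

3

w2: successors {w5, w7}; p there: w5:T, w7:T. ✓
w3: no successors, so ◇p fails. ✗
w4: successors {w3, w7}; p there: w3:F, w7:T. ✓
w5: no successors, so ◇p fails. ✗
w6: successors {w3, w5, w7}; p there: w3:F, w5:T, w7:T. ✓
w7: no successors, so ◇p fails. ✗
Satisfying worlds: {w2, w4, w6}.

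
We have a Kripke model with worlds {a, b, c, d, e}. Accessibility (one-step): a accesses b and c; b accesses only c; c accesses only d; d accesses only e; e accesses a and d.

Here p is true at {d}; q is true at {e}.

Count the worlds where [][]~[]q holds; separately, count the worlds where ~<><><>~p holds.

2 and 0

For [][]~[]q:
a: successors {b, c}; []~[]q there: b:T, c:F. ✗
b: successors {c}; []~[]q there: c:F. ✗
c: successors {d}; []~[]q there: d:T. ✓
d: successors {e}; []~[]q there: e:F. ✗
e: successors {a, d}; []~[]q there: a:T, d:T. ✓
— 2 worlds.
For ~<><><>~p:
a: <><><>~p is T. ✗
b: <><><>~p is T. ✗
c: <><><>~p is T. ✗
d: <><><>~p is T. ✗
e: <><><>~p is T. ✗
— 0 worlds.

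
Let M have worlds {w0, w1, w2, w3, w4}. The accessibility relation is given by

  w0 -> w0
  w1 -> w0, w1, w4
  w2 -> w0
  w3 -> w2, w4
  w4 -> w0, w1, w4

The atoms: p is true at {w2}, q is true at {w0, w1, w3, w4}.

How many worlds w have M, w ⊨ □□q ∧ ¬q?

w0: □□q is T, ¬q is F. ✗
w1: □□q is T, ¬q is F. ✗
w2: □□q is T, ¬q is T. ✓
w3: □□q is T, ¬q is F. ✗
w4: □□q is T, ¬q is F. ✗
Satisfying worlds: {w2}.

1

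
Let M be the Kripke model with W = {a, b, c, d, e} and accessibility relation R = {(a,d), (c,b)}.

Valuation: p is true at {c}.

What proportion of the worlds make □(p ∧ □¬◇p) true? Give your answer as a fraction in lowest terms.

3/5

a: successors {d}; p ∧ □¬◇p there: d:F. ✗
b: no successors, so □(p ∧ □¬◇p) holds vacuously. ✓
c: successors {b}; p ∧ □¬◇p there: b:F. ✗
d: no successors, so □(p ∧ □¬◇p) holds vacuously. ✓
e: no successors, so □(p ∧ □¬◇p) holds vacuously. ✓
That's 3 of 5 worlds, so 3/5.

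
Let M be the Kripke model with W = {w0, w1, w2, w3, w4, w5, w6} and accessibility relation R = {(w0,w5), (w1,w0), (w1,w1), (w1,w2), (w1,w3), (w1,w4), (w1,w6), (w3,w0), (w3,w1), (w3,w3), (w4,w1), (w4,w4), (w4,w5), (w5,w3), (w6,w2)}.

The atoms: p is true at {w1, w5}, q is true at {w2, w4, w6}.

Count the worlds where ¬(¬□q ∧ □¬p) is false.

w0: ¬□q ∧ □¬p is F. ✓
w1: ¬□q ∧ □¬p is F. ✓
w2: ¬□q ∧ □¬p is F. ✓
w3: ¬□q ∧ □¬p is F. ✓
w4: ¬□q ∧ □¬p is F. ✓
w5: ¬□q ∧ □¬p is T. ✗
w6: ¬□q ∧ □¬p is F. ✓
Satisfying worlds: {w0, w1, w2, w3, w4, w6}.
So ¬(¬□q ∧ □¬p) fails at the other 1 world.

1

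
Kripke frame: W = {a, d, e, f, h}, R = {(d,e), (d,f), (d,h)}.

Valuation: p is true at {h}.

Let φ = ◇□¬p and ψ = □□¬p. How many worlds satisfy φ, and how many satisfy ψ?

1 and 5

For ◇□¬p:
a: no successors, so ◇□¬p fails. ✗
d: successors {e, f, h}; □¬p there: e:T, f:T, h:T. ✓
e: no successors, so ◇□¬p fails. ✗
f: no successors, so ◇□¬p fails. ✗
h: no successors, so ◇□¬p fails. ✗
— 1 world.
For □□¬p:
a: no successors, so □□¬p holds vacuously. ✓
d: successors {e, f, h}; □¬p there: e:T, f:T, h:T. ✓
e: no successors, so □□¬p holds vacuously. ✓
f: no successors, so □□¬p holds vacuously. ✓
h: no successors, so □□¬p holds vacuously. ✓
— 5 worlds.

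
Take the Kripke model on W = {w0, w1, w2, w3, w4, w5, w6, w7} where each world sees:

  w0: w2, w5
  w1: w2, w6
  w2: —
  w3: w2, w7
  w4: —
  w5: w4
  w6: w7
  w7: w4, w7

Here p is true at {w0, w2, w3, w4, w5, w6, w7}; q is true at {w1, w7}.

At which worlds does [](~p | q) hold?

w0: successors {w2, w5}; ~p | q there: w2:F, w5:F. ✗
w1: successors {w2, w6}; ~p | q there: w2:F, w6:F. ✗
w2: no successors, so [](~p | q) holds vacuously. ✓
w3: successors {w2, w7}; ~p | q there: w2:F, w7:T. ✗
w4: no successors, so [](~p | q) holds vacuously. ✓
w5: successors {w4}; ~p | q there: w4:F. ✗
w6: successors {w7}; ~p | q there: w7:T. ✓
w7: successors {w4, w7}; ~p | q there: w4:F, w7:T. ✗

{w2, w4, w6}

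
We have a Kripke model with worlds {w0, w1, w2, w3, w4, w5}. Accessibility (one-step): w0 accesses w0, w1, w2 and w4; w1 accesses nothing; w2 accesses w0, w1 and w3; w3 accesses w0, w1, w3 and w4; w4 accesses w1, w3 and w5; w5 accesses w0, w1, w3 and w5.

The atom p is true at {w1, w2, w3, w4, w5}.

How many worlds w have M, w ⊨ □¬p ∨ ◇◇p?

6

w0: □¬p is F, ◇◇p is T. ✓
w1: □¬p is T, ◇◇p is F. ✓
w2: □¬p is F, ◇◇p is T. ✓
w3: □¬p is F, ◇◇p is T. ✓
w4: □¬p is F, ◇◇p is T. ✓
w5: □¬p is F, ◇◇p is T. ✓
Satisfying worlds: {w0, w1, w2, w3, w4, w5}.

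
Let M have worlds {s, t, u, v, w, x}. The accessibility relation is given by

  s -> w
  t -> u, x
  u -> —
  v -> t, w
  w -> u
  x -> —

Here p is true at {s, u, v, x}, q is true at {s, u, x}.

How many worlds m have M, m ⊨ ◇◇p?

2

s: successors {w}; ◇p there: w:T. ✓
t: successors {u, x}; ◇p there: u:F, x:F. ✗
u: no successors, so ◇◇p fails. ✗
v: successors {t, w}; ◇p there: t:T, w:T. ✓
w: successors {u}; ◇p there: u:F. ✗
x: no successors, so ◇◇p fails. ✗
Satisfying worlds: {s, v}.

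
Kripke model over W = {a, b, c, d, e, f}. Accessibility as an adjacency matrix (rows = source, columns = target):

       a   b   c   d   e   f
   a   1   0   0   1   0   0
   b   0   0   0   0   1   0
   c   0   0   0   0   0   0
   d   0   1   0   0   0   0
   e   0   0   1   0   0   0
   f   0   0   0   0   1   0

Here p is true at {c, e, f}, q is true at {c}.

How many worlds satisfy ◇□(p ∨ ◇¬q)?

5

a: successors {a, d}; □(p ∨ ◇¬q) there: a:T, d:T. ✓
b: successors {e}; □(p ∨ ◇¬q) there: e:T. ✓
c: no successors, so ◇□(p ∨ ◇¬q) fails. ✗
d: successors {b}; □(p ∨ ◇¬q) there: b:T. ✓
e: successors {c}; □(p ∨ ◇¬q) there: c:T. ✓
f: successors {e}; □(p ∨ ◇¬q) there: e:T. ✓
Satisfying worlds: {a, b, d, e, f}.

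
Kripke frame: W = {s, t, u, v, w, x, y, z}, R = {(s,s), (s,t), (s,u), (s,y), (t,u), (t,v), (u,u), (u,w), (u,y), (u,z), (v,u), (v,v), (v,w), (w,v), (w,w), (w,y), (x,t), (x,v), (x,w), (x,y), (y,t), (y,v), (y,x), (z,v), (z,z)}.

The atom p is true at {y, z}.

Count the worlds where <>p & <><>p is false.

3

s: <>p is T, <><>p is T. ✓
t: <>p is F, <><>p is T. ✗
u: <>p is T, <><>p is T. ✓
v: <>p is F, <><>p is T. ✗
w: <>p is T, <><>p is T. ✓
x: <>p is T, <><>p is T. ✓
y: <>p is F, <><>p is T. ✗
z: <>p is T, <><>p is T. ✓
Satisfying worlds: {s, u, w, x, z}.
So <>p & <><>p fails at the other 3 worlds.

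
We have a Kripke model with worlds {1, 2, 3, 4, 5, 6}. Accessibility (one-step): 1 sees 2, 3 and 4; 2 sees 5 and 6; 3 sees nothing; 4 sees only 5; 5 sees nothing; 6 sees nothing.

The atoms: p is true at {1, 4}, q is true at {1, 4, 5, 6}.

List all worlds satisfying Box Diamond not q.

1: successors {2, 3, 4}; Diamond not q there: 2:F, 3:F, 4:F. ✗
2: successors {5, 6}; Diamond not q there: 5:F, 6:F. ✗
3: no successors, so Box Diamond not q holds vacuously. ✓
4: successors {5}; Diamond not q there: 5:F. ✗
5: no successors, so Box Diamond not q holds vacuously. ✓
6: no successors, so Box Diamond not q holds vacuously. ✓

{3, 5, 6}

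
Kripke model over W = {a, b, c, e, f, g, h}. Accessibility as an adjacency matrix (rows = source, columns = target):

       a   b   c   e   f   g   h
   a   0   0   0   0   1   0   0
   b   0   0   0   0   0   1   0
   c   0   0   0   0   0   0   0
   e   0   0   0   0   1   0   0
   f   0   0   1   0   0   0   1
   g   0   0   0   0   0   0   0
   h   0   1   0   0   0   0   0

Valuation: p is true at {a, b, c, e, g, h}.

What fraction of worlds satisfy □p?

5/7

a: successors {f}; p there: f:F. ✗
b: successors {g}; p there: g:T. ✓
c: no successors, so □p holds vacuously. ✓
e: successors {f}; p there: f:F. ✗
f: successors {c, h}; p there: c:T, h:T. ✓
g: no successors, so □p holds vacuously. ✓
h: successors {b}; p there: b:T. ✓
That's 5 of 7 worlds, so 5/7.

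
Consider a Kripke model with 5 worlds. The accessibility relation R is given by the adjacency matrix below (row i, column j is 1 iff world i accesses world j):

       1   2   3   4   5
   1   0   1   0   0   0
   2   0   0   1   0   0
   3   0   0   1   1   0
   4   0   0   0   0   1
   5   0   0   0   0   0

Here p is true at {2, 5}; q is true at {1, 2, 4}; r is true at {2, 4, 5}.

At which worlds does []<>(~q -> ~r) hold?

{1, 2, 5}

1: successors {2}; <>(~q -> ~r) there: 2:T. ✓
2: successors {3}; <>(~q -> ~r) there: 3:T. ✓
3: successors {3, 4}; <>(~q -> ~r) there: 3:T, 4:F. ✗
4: successors {5}; <>(~q -> ~r) there: 5:F. ✗
5: no successors, so []<>(~q -> ~r) holds vacuously. ✓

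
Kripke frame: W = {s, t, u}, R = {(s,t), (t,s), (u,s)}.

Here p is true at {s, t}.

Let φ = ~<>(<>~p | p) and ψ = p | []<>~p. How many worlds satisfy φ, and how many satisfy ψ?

0 and 2

For ~<>(<>~p | p):
s: <>(<>~p | p) is T. ✗
t: <>(<>~p | p) is T. ✗
u: <>(<>~p | p) is T. ✗
— 0 worlds.
For p | []<>~p:
s: p is T, []<>~p is F. ✓
t: p is T, []<>~p is F. ✓
u: p is F, []<>~p is F. ✗
— 2 worlds.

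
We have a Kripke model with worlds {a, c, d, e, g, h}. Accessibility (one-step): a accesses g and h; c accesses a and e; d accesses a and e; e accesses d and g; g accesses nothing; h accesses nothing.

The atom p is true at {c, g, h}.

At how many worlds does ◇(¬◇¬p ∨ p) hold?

4

a: successors {g, h}; ¬◇¬p ∨ p there: g:T, h:T. ✓
c: successors {a, e}; ¬◇¬p ∨ p there: a:T, e:F. ✓
d: successors {a, e}; ¬◇¬p ∨ p there: a:T, e:F. ✓
e: successors {d, g}; ¬◇¬p ∨ p there: d:F, g:T. ✓
g: no successors, so ◇(¬◇¬p ∨ p) fails. ✗
h: no successors, so ◇(¬◇¬p ∨ p) fails. ✗
Satisfying worlds: {a, c, d, e}.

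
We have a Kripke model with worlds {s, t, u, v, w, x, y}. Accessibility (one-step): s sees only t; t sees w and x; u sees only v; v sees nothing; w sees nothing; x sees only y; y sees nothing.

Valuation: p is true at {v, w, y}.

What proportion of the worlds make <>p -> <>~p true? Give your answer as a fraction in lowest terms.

s: <>p is F, <>~p is T. ✓
t: <>p is T, <>~p is T. ✓
u: <>p is T, <>~p is F. ✗
v: <>p is F, <>~p is F. ✓
w: <>p is F, <>~p is F. ✓
x: <>p is T, <>~p is F. ✗
y: <>p is F, <>~p is F. ✓
That's 5 of 7 worlds, so 5/7.

5/7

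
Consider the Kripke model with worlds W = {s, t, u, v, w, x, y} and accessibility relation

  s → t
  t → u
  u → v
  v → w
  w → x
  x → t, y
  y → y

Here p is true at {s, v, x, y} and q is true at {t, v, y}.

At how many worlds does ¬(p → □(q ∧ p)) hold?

s: p → □(q ∧ p) is F. ✓
t: p → □(q ∧ p) is T. ✗
u: p → □(q ∧ p) is T. ✗
v: p → □(q ∧ p) is F. ✓
w: p → □(q ∧ p) is T. ✗
x: p → □(q ∧ p) is F. ✓
y: p → □(q ∧ p) is T. ✗
Satisfying worlds: {s, v, x}.

3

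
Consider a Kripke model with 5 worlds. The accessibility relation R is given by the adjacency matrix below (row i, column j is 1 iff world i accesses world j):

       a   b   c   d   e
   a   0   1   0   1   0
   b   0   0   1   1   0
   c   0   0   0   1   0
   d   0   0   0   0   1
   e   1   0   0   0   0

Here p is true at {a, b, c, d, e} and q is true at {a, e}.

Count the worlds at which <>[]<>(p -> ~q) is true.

a: successors {b, d}; []<>(p -> ~q) there: b:F, d:F. ✗
b: successors {c, d}; []<>(p -> ~q) there: c:F, d:F. ✗
c: successors {d}; []<>(p -> ~q) there: d:F. ✗
d: successors {e}; []<>(p -> ~q) there: e:T. ✓
e: successors {a}; []<>(p -> ~q) there: a:F. ✗
Satisfying worlds: {d}.

1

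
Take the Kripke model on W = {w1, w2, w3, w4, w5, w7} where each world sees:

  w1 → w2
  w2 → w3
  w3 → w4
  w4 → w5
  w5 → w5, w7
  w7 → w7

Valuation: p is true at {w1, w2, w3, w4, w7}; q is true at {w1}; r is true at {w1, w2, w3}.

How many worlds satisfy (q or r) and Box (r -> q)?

1

w1: q or r is T, Box (r -> q) is F. ✗
w2: q or r is T, Box (r -> q) is F. ✗
w3: q or r is T, Box (r -> q) is T. ✓
w4: q or r is F, Box (r -> q) is T. ✗
w5: q or r is F, Box (r -> q) is T. ✗
w7: q or r is F, Box (r -> q) is T. ✗
Satisfying worlds: {w3}.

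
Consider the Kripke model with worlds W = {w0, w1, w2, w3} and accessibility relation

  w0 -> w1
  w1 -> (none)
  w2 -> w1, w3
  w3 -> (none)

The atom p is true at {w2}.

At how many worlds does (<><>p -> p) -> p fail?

3

w0: <><>p -> p is T, p is F. ✗
w1: <><>p -> p is T, p is F. ✗
w2: <><>p -> p is T, p is T. ✓
w3: <><>p -> p is T, p is F. ✗
Satisfying worlds: {w2}.
So (<><>p -> p) -> p fails at the other 3 worlds.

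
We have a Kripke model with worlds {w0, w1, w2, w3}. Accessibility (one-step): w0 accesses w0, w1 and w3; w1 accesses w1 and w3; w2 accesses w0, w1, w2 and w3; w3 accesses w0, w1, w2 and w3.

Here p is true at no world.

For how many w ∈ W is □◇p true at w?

0

w0: successors {w0, w1, w3}; ◇p there: w0:F, w1:F, w3:F. ✗
w1: successors {w1, w3}; ◇p there: w1:F, w3:F. ✗
w2: successors {w0, w1, w2, w3}; ◇p there: w0:F, w1:F, w2:F, w3:F. ✗
w3: successors {w0, w1, w2, w3}; ◇p there: w0:F, w1:F, w2:F, w3:F. ✗
Satisfying worlds: ∅.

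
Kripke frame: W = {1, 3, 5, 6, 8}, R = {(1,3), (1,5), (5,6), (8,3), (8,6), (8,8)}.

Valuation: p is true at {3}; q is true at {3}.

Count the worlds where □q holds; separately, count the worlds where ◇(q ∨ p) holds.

2 and 2

For □q:
1: successors {3, 5}; q there: 3:T, 5:F. ✗
3: no successors, so □q holds vacuously. ✓
5: successors {6}; q there: 6:F. ✗
6: no successors, so □q holds vacuously. ✓
8: successors {3, 6, 8}; q there: 3:T, 6:F, 8:F. ✗
— 2 worlds.
For ◇(q ∨ p):
1: successors {3, 5}; q ∨ p there: 3:T, 5:F. ✓
3: no successors, so ◇(q ∨ p) fails. ✗
5: successors {6}; q ∨ p there: 6:F. ✗
6: no successors, so ◇(q ∨ p) fails. ✗
8: successors {3, 6, 8}; q ∨ p there: 3:T, 6:F, 8:F. ✓
— 2 worlds.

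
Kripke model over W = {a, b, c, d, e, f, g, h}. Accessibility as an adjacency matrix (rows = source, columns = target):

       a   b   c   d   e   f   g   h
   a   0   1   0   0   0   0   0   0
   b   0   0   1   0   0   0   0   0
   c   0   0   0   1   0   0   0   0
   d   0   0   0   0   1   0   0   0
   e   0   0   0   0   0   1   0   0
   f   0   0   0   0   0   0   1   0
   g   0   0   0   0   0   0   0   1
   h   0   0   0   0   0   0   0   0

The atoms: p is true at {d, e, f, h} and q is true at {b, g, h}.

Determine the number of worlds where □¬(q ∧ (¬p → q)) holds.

5

a: successors {b}; ¬(q ∧ (¬p → q)) there: b:F. ✗
b: successors {c}; ¬(q ∧ (¬p → q)) there: c:T. ✓
c: successors {d}; ¬(q ∧ (¬p → q)) there: d:T. ✓
d: successors {e}; ¬(q ∧ (¬p → q)) there: e:T. ✓
e: successors {f}; ¬(q ∧ (¬p → q)) there: f:T. ✓
f: successors {g}; ¬(q ∧ (¬p → q)) there: g:F. ✗
g: successors {h}; ¬(q ∧ (¬p → q)) there: h:F. ✗
h: no successors, so □¬(q ∧ (¬p → q)) holds vacuously. ✓
Satisfying worlds: {b, c, d, e, h}.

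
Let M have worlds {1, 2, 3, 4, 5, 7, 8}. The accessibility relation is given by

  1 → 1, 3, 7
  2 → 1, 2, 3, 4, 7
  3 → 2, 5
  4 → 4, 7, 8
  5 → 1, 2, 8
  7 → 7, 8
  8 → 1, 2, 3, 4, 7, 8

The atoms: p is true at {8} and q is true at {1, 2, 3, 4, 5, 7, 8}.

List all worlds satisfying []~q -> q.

{1, 2, 3, 4, 5, 7, 8}

1: []~q is F, q is T. ✓
2: []~q is F, q is T. ✓
3: []~q is F, q is T. ✓
4: []~q is F, q is T. ✓
5: []~q is F, q is T. ✓
7: []~q is F, q is T. ✓
8: []~q is F, q is T. ✓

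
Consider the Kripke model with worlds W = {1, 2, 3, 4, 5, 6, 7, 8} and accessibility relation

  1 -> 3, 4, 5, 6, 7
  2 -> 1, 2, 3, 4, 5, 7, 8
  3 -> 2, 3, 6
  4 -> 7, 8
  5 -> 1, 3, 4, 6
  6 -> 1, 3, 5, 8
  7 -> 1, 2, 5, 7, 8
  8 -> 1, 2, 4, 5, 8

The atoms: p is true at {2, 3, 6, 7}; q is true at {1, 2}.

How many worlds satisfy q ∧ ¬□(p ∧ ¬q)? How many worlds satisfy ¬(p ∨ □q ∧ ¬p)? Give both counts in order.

2 and 4

For q ∧ ¬□(p ∧ ¬q):
1: q is T, ¬□(p ∧ ¬q) is T. ✓
2: q is T, ¬□(p ∧ ¬q) is T. ✓
3: q is F, ¬□(p ∧ ¬q) is T. ✗
4: q is F, ¬□(p ∧ ¬q) is T. ✗
5: q is F, ¬□(p ∧ ¬q) is T. ✗
6: q is F, ¬□(p ∧ ¬q) is T. ✗
7: q is F, ¬□(p ∧ ¬q) is T. ✗
8: q is F, ¬□(p ∧ ¬q) is T. ✗
— 2 worlds.
For ¬(p ∨ □q ∧ ¬p):
1: p ∨ □q ∧ ¬p is F. ✓
2: p ∨ □q ∧ ¬p is T. ✗
3: p ∨ □q ∧ ¬p is T. ✗
4: p ∨ □q ∧ ¬p is F. ✓
5: p ∨ □q ∧ ¬p is F. ✓
6: p ∨ □q ∧ ¬p is T. ✗
7: p ∨ □q ∧ ¬p is T. ✗
8: p ∨ □q ∧ ¬p is F. ✓
— 4 worlds.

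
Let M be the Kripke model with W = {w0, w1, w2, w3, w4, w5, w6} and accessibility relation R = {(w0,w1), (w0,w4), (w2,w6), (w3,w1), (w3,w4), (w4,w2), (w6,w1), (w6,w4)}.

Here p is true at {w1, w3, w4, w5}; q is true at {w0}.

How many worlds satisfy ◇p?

3

w0: successors {w1, w4}; p there: w1:T, w4:T. ✓
w1: no successors, so ◇p fails. ✗
w2: successors {w6}; p there: w6:F. ✗
w3: successors {w1, w4}; p there: w1:T, w4:T. ✓
w4: successors {w2}; p there: w2:F. ✗
w5: no successors, so ◇p fails. ✗
w6: successors {w1, w4}; p there: w1:T, w4:T. ✓
Satisfying worlds: {w0, w3, w6}.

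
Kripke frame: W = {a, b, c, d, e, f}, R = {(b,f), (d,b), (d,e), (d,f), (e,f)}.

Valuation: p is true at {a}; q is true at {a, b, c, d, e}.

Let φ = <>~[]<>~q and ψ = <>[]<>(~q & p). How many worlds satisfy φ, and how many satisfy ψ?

1 and 3

For <>~[]<>~q:
a: no successors, so <>~[]<>~q fails. ✗
b: successors {f}; ~[]<>~q there: f:F. ✗
c: no successors, so <>~[]<>~q fails. ✗
d: successors {b, e, f}; ~[]<>~q there: b:T, e:T, f:F. ✓
e: successors {f}; ~[]<>~q there: f:F. ✗
f: no successors, so <>~[]<>~q fails. ✗
— 1 world.
For <>[]<>(~q & p):
a: no successors, so <>[]<>(~q & p) fails. ✗
b: successors {f}; []<>(~q & p) there: f:T. ✓
c: no successors, so <>[]<>(~q & p) fails. ✗
d: successors {b, e, f}; []<>(~q & p) there: b:F, e:F, f:T. ✓
e: successors {f}; []<>(~q & p) there: f:T. ✓
f: no successors, so <>[]<>(~q & p) fails. ✗
— 3 worlds.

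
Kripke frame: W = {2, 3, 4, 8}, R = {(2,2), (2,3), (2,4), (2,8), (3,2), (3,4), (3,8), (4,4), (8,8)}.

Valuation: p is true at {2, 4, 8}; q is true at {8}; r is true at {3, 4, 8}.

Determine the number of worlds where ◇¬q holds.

3

2: successors {2, 3, 4, 8}; ¬q there: 2:T, 3:T, 4:T, 8:F. ✓
3: successors {2, 4, 8}; ¬q there: 2:T, 4:T, 8:F. ✓
4: successors {4}; ¬q there: 4:T. ✓
8: successors {8}; ¬q there: 8:F. ✗
Satisfying worlds: {2, 3, 4}.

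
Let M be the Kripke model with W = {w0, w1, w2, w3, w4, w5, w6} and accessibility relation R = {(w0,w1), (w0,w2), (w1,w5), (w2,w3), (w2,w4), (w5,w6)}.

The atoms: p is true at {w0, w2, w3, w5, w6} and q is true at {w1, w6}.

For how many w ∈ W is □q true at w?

4

w0: successors {w1, w2}; q there: w1:T, w2:F. ✗
w1: successors {w5}; q there: w5:F. ✗
w2: successors {w3, w4}; q there: w3:F, w4:F. ✗
w3: no successors, so □q holds vacuously. ✓
w4: no successors, so □q holds vacuously. ✓
w5: successors {w6}; q there: w6:T. ✓
w6: no successors, so □q holds vacuously. ✓
Satisfying worlds: {w3, w4, w5, w6}.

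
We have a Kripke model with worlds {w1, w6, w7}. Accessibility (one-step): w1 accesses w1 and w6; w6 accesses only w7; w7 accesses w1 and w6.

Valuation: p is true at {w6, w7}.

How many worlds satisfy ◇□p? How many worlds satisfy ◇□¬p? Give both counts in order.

2 and 0

For ◇□p:
w1: successors {w1, w6}; □p there: w1:F, w6:T. ✓
w6: successors {w7}; □p there: w7:F. ✗
w7: successors {w1, w6}; □p there: w1:F, w6:T. ✓
— 2 worlds.
For ◇□¬p:
w1: successors {w1, w6}; □¬p there: w1:F, w6:F. ✗
w6: successors {w7}; □¬p there: w7:F. ✗
w7: successors {w1, w6}; □¬p there: w1:F, w6:F. ✗
— 0 worlds.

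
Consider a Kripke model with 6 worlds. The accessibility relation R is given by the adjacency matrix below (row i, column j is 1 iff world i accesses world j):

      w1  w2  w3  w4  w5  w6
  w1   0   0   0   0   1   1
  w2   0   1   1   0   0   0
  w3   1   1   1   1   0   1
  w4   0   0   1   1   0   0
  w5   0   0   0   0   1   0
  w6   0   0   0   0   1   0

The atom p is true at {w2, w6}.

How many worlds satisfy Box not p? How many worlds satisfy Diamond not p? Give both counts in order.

For Box not p:
w1: successors {w5, w6}; not p there: w5:T, w6:F. ✗
w2: successors {w2, w3}; not p there: w2:F, w3:T. ✗
w3: successors {w1, w2, w3, w4, w6}; not p there: w1:T, w2:F, w3:T, w4:T, w6:F. ✗
w4: successors {w3, w4}; not p there: w3:T, w4:T. ✓
w5: successors {w5}; not p there: w5:T. ✓
w6: successors {w5}; not p there: w5:T. ✓
— 3 worlds.
For Diamond not p:
w1: successors {w5, w6}; not p there: w5:T, w6:F. ✓
w2: successors {w2, w3}; not p there: w2:F, w3:T. ✓
w3: successors {w1, w2, w3, w4, w6}; not p there: w1:T, w2:F, w3:T, w4:T, w6:F. ✓
w4: successors {w3, w4}; not p there: w3:T, w4:T. ✓
w5: successors {w5}; not p there: w5:T. ✓
w6: successors {w5}; not p there: w5:T. ✓
— 6 worlds.

3 and 6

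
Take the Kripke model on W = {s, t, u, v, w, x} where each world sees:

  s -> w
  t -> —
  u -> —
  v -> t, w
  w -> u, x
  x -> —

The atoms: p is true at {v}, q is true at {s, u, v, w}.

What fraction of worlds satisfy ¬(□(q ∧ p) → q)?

s: □(q ∧ p) → q is T. ✗
t: □(q ∧ p) → q is F. ✓
u: □(q ∧ p) → q is T. ✗
v: □(q ∧ p) → q is T. ✗
w: □(q ∧ p) → q is T. ✗
x: □(q ∧ p) → q is F. ✓
That's 2 of 6 worlds, so 2/6 = 1/3.

1/3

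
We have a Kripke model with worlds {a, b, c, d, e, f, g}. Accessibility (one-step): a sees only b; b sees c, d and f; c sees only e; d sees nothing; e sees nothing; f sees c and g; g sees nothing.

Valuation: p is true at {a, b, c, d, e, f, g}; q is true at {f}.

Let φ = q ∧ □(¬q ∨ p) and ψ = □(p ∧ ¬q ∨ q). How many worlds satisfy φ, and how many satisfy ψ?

1 and 7

For q ∧ □(¬q ∨ p):
a: q is F, □(¬q ∨ p) is T. ✗
b: q is F, □(¬q ∨ p) is T. ✗
c: q is F, □(¬q ∨ p) is T. ✗
d: q is F, □(¬q ∨ p) is T. ✗
e: q is F, □(¬q ∨ p) is T. ✗
f: q is T, □(¬q ∨ p) is T. ✓
g: q is F, □(¬q ∨ p) is T. ✗
— 1 world.
For □(p ∧ ¬q ∨ q):
a: successors {b}; p ∧ ¬q ∨ q there: b:T. ✓
b: successors {c, d, f}; p ∧ ¬q ∨ q there: c:T, d:T, f:T. ✓
c: successors {e}; p ∧ ¬q ∨ q there: e:T. ✓
d: no successors, so □(p ∧ ¬q ∨ q) holds vacuously. ✓
e: no successors, so □(p ∧ ¬q ∨ q) holds vacuously. ✓
f: successors {c, g}; p ∧ ¬q ∨ q there: c:T, g:T. ✓
g: no successors, so □(p ∧ ¬q ∨ q) holds vacuously. ✓
— 7 worlds.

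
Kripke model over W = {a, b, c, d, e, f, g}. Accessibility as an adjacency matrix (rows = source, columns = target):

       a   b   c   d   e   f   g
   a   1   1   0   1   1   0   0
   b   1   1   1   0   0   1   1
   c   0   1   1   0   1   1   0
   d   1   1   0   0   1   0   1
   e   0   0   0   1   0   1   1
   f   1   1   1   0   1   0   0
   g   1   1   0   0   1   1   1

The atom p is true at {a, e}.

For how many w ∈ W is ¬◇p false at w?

a: ◇p is T. ✗
b: ◇p is T. ✗
c: ◇p is T. ✗
d: ◇p is T. ✗
e: ◇p is F. ✓
f: ◇p is T. ✗
g: ◇p is T. ✗
Satisfying worlds: {e}.
So ¬◇p fails at the other 6 worlds.

6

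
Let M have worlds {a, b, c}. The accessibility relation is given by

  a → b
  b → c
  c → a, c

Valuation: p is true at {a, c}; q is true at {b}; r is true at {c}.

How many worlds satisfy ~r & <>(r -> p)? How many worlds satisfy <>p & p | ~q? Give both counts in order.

For ~r & <>(r -> p):
a: ~r is T, <>(r -> p) is T. ✓
b: ~r is T, <>(r -> p) is T. ✓
c: ~r is F, <>(r -> p) is T. ✗
— 2 worlds.
For <>p & p | ~q:
a: <>p & p is F, ~q is T. ✓
b: <>p & p is F, ~q is F. ✗
c: <>p & p is T, ~q is T. ✓
— 2 worlds.

2 and 2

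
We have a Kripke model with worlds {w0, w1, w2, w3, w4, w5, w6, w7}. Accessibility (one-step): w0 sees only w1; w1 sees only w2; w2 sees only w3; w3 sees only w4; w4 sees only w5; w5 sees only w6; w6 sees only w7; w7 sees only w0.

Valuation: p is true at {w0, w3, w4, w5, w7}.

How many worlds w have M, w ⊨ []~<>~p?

5

w0: successors {w1}; ~<>~p there: w1:F. ✗
w1: successors {w2}; ~<>~p there: w2:T. ✓
w2: successors {w3}; ~<>~p there: w3:T. ✓
w3: successors {w4}; ~<>~p there: w4:T. ✓
w4: successors {w5}; ~<>~p there: w5:F. ✗
w5: successors {w6}; ~<>~p there: w6:T. ✓
w6: successors {w7}; ~<>~p there: w7:T. ✓
w7: successors {w0}; ~<>~p there: w0:F. ✗
Satisfying worlds: {w1, w2, w3, w5, w6}.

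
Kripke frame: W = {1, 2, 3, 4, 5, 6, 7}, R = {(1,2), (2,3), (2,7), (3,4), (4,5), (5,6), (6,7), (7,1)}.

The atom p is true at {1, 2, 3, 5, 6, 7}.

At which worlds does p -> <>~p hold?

{3, 4}

1: p is T, <>~p is F. ✗
2: p is T, <>~p is F. ✗
3: p is T, <>~p is T. ✓
4: p is F, <>~p is F. ✓
5: p is T, <>~p is F. ✗
6: p is T, <>~p is F. ✗
7: p is T, <>~p is F. ✗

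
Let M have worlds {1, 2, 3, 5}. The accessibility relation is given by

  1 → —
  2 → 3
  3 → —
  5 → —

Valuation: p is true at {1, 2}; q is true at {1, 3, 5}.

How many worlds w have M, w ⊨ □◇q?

3

1: no successors, so □◇q holds vacuously. ✓
2: successors {3}; ◇q there: 3:F. ✗
3: no successors, so □◇q holds vacuously. ✓
5: no successors, so □◇q holds vacuously. ✓
Satisfying worlds: {1, 3, 5}.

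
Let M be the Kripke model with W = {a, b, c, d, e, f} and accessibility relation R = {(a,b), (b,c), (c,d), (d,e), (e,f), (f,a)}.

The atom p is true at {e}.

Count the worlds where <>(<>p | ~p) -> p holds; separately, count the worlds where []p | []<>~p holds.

For <>(<>p | ~p) -> p:
a: <>(<>p | ~p) is T, p is F. ✗
b: <>(<>p | ~p) is T, p is F. ✗
c: <>(<>p | ~p) is T, p is F. ✗
d: <>(<>p | ~p) is F, p is F. ✓
e: <>(<>p | ~p) is T, p is T. ✓
f: <>(<>p | ~p) is T, p is F. ✗
— 2 worlds.
For []p | []<>~p:
a: []p is F, []<>~p is T. ✓
b: []p is F, []<>~p is T. ✓
c: []p is F, []<>~p is F. ✗
d: []p is T, []<>~p is T. ✓
e: []p is F, []<>~p is T. ✓
f: []p is F, []<>~p is T. ✓
— 5 worlds.

2 and 5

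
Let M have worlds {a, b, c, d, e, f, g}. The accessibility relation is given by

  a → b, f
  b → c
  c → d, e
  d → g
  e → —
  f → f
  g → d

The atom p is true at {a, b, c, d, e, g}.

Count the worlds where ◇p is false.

a: successors {b, f}; p there: b:T, f:F. ✓
b: successors {c}; p there: c:T. ✓
c: successors {d, e}; p there: d:T, e:T. ✓
d: successors {g}; p there: g:T. ✓
e: no successors, so ◇p fails. ✗
f: successors {f}; p there: f:F. ✗
g: successors {d}; p there: d:T. ✓
Satisfying worlds: {a, b, c, d, g}.
So ◇p fails at the other 2 worlds.

2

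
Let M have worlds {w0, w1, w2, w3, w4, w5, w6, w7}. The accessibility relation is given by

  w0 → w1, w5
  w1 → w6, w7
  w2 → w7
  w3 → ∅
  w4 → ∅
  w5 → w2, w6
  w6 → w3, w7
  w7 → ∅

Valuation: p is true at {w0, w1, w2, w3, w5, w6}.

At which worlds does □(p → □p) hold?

{w2, w3, w4, w6, w7}

w0: successors {w1, w5}; p → □p there: w1:F, w5:T. ✗
w1: successors {w6, w7}; p → □p there: w6:F, w7:T. ✗
w2: successors {w7}; p → □p there: w7:T. ✓
w3: no successors, so □(p → □p) holds vacuously. ✓
w4: no successors, so □(p → □p) holds vacuously. ✓
w5: successors {w2, w6}; p → □p there: w2:F, w6:F. ✗
w6: successors {w3, w7}; p → □p there: w3:T, w7:T. ✓
w7: no successors, so □(p → □p) holds vacuously. ✓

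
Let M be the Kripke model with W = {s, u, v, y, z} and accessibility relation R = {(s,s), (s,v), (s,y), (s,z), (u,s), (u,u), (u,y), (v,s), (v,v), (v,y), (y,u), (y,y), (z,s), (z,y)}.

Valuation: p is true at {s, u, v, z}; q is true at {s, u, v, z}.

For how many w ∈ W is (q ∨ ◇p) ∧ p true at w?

4

s: q ∨ ◇p is T, p is T. ✓
u: q ∨ ◇p is T, p is T. ✓
v: q ∨ ◇p is T, p is T. ✓
y: q ∨ ◇p is T, p is F. ✗
z: q ∨ ◇p is T, p is T. ✓
Satisfying worlds: {s, u, v, z}.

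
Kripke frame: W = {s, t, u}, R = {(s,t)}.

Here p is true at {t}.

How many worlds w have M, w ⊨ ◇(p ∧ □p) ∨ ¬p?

s: ◇(p ∧ □p) is T, ¬p is T. ✓
t: ◇(p ∧ □p) is F, ¬p is F. ✗
u: ◇(p ∧ □p) is F, ¬p is T. ✓
Satisfying worlds: {s, u}.

2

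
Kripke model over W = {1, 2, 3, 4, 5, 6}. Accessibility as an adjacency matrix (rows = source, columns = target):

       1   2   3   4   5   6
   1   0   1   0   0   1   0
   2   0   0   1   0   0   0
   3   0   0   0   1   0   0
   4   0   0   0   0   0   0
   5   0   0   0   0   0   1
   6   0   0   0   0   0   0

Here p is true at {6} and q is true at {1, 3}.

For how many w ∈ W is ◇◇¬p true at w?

2

1: successors {2, 5}; ◇¬p there: 2:T, 5:F. ✓
2: successors {3}; ◇¬p there: 3:T. ✓
3: successors {4}; ◇¬p there: 4:F. ✗
4: no successors, so ◇◇¬p fails. ✗
5: successors {6}; ◇¬p there: 6:F. ✗
6: no successors, so ◇◇¬p fails. ✗
Satisfying worlds: {1, 2}.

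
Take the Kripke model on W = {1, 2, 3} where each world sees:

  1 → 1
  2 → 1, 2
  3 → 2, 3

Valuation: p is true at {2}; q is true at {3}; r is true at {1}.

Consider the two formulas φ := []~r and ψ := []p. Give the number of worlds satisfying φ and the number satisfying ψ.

1 and 0

For []~r:
1: successors {1}; ~r there: 1:F. ✗
2: successors {1, 2}; ~r there: 1:F, 2:T. ✗
3: successors {2, 3}; ~r there: 2:T, 3:T. ✓
— 1 world.
For []p:
1: successors {1}; p there: 1:F. ✗
2: successors {1, 2}; p there: 1:F, 2:T. ✗
3: successors {2, 3}; p there: 2:T, 3:F. ✗
— 0 worlds.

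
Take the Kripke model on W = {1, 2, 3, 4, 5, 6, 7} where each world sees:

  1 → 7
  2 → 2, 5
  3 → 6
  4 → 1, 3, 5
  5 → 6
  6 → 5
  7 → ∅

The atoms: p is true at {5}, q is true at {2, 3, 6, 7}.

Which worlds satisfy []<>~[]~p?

{2, 6, 7}

1: successors {7}; <>~[]~p there: 7:F. ✗
2: successors {2, 5}; <>~[]~p there: 2:T, 5:T. ✓
3: successors {6}; <>~[]~p there: 6:F. ✗
4: successors {1, 3, 5}; <>~[]~p there: 1:F, 3:T, 5:T. ✗
5: successors {6}; <>~[]~p there: 6:F. ✗
6: successors {5}; <>~[]~p there: 5:T. ✓
7: no successors, so []<>~[]~p holds vacuously. ✓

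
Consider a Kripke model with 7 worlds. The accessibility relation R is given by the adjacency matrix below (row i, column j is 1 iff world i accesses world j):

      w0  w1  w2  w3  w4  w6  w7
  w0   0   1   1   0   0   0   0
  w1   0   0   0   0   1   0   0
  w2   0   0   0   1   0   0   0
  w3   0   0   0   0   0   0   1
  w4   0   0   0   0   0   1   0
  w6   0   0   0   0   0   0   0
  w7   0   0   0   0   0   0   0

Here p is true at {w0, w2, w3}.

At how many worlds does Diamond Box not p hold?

w0: successors {w1, w2}; Box not p there: w1:T, w2:F. ✓
w1: successors {w4}; Box not p there: w4:T. ✓
w2: successors {w3}; Box not p there: w3:T. ✓
w3: successors {w7}; Box not p there: w7:T. ✓
w4: successors {w6}; Box not p there: w6:T. ✓
w6: no successors, so Diamond Box not p fails. ✗
w7: no successors, so Diamond Box not p fails. ✗
Satisfying worlds: {w0, w1, w2, w3, w4}.

5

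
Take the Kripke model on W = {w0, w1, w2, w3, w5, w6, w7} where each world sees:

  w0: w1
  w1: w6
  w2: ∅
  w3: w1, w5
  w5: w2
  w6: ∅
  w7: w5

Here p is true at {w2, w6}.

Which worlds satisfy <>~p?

w0: successors {w1}; ~p there: w1:T. ✓
w1: successors {w6}; ~p there: w6:F. ✗
w2: no successors, so <>~p fails. ✗
w3: successors {w1, w5}; ~p there: w1:T, w5:T. ✓
w5: successors {w2}; ~p there: w2:F. ✗
w6: no successors, so <>~p fails. ✗
w7: successors {w5}; ~p there: w5:T. ✓

{w0, w3, w7}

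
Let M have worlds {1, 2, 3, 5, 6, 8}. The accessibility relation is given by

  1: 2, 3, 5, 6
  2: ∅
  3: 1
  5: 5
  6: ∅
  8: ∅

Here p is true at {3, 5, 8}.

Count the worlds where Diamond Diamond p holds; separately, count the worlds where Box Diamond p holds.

For Diamond Diamond p:
1: successors {2, 3, 5, 6}; Diamond p there: 2:F, 3:F, 5:T, 6:F. ✓
2: no successors, so Diamond Diamond p fails. ✗
3: successors {1}; Diamond p there: 1:T. ✓
5: successors {5}; Diamond p there: 5:T. ✓
6: no successors, so Diamond Diamond p fails. ✗
8: no successors, so Diamond Diamond p fails. ✗
— 3 worlds.
For Box Diamond p:
1: successors {2, 3, 5, 6}; Diamond p there: 2:F, 3:F, 5:T, 6:F. ✗
2: no successors, so Box Diamond p holds vacuously. ✓
3: successors {1}; Diamond p there: 1:T. ✓
5: successors {5}; Diamond p there: 5:T. ✓
6: no successors, so Box Diamond p holds vacuously. ✓
8: no successors, so Box Diamond p holds vacuously. ✓
— 5 worlds.

3 and 5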